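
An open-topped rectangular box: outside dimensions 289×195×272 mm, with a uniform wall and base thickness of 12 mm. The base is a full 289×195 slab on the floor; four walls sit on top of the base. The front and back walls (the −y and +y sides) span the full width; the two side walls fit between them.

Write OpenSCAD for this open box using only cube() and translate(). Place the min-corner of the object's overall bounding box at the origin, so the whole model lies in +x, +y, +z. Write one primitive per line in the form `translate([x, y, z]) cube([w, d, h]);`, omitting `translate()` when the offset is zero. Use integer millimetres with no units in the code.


cube([289, 195, 12]);
translate([0, 0, 12]) cube([289, 12, 260]);
translate([0, 183, 12]) cube([289, 12, 260]);
translate([0, 12, 12]) cube([12, 171, 260]);
translate([277, 12, 12]) cube([12, 171, 260]);


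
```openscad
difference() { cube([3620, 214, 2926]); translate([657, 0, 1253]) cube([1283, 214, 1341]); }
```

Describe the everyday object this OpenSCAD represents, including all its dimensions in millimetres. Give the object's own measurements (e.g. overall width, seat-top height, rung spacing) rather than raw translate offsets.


A wall 3620 mm long (x), 214 mm thick (y), 2926 mm tall, with a rectangular window opening cut through it. The opening is 1283 mm wide and 1341 mm tall; its sill is at z = 1253 mm and its near (−x) edge is 657 mm from the wall's −x end. The opening passes through the full wall thickness.


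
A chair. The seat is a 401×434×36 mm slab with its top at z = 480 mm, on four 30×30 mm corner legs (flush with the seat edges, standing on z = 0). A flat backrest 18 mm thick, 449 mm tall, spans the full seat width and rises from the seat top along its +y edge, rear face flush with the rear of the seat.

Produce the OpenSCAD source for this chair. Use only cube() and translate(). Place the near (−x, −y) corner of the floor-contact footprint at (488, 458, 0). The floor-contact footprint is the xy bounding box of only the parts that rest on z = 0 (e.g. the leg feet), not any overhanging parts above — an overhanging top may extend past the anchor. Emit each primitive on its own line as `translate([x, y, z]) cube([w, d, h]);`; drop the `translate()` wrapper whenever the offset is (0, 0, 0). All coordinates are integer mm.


translate([488, 458, 444]) cube([401, 434, 36]);
translate([488, 458, 0]) cube([30, 30, 444]);
translate([859, 458, 0]) cube([30, 30, 444]);
translate([488, 862, 0]) cube([30, 30, 444]);
translate([859, 862, 0]) cube([30, 30, 444]);
translate([488, 874, 480]) cube([401, 18, 449]);


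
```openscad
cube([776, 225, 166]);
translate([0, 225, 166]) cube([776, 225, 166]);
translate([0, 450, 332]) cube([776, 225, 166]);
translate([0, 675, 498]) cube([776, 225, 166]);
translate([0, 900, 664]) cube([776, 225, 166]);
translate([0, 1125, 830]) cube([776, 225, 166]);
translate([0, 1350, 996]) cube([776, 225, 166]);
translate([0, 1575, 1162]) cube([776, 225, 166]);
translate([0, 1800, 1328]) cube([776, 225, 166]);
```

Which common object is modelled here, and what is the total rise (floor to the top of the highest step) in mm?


A staircase. The total rise is 1494 mm.

9 identical blocks, each offset up and back from the previous — a staircase. Each step is 166 mm tall and there are 9 of them, so the total rise is 9 × 166 = 1494 mm.


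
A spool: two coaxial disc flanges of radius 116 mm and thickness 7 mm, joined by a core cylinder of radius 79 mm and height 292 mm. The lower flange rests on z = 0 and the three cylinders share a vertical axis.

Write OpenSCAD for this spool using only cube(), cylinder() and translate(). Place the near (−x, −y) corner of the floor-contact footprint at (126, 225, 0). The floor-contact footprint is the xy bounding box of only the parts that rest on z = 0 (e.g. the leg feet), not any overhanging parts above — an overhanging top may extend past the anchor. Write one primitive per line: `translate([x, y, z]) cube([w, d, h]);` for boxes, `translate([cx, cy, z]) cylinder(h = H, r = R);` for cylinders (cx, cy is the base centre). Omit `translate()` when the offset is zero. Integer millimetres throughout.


translate([242, 341, 0]) cylinder(h = 7, r = 116);
translate([242, 341, 7]) cylinder(h = 292, r = 79);
translate([242, 341, 299]) cylinder(h = 7, r = 116);


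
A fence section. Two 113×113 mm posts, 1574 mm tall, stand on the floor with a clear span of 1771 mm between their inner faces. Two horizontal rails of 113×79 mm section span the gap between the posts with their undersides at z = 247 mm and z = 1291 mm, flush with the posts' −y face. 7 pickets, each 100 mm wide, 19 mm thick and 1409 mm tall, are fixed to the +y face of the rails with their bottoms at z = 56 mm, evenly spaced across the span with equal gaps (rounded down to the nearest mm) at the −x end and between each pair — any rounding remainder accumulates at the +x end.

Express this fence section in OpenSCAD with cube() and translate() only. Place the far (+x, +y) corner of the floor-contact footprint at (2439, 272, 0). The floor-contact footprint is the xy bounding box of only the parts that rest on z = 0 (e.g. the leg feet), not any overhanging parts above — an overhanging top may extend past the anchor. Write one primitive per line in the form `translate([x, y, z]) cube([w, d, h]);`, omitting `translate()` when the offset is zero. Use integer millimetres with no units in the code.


translate([442, 159, 0]) cube([113, 113, 1574]);
translate([2326, 159, 0]) cube([113, 113, 1574]);
translate([555, 159, 247]) cube([1771, 113, 79]);
translate([555, 159, 1291]) cube([1771, 113, 79]);
translate([688, 272, 56]) cube([100, 19, 1409]);
translate([921, 272, 56]) cube([100, 19, 1409]);
translate([1154, 272, 56]) cube([100, 19, 1409]);
translate([1387, 272, 56]) cube([100, 19, 1409]);
translate([1620, 272, 56]) cube([100, 19, 1409]);
translate([1853, 272, 56]) cube([100, 19, 1409]);
translate([2086, 272, 56]) cube([100, 19, 1409]);


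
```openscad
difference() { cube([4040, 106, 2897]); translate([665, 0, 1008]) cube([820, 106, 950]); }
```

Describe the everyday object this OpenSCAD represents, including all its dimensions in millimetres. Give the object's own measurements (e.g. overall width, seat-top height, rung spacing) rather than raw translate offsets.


A wall 4040 mm long (x), 106 mm thick (y), 2897 mm tall, with a rectangular window opening cut through it. The opening is 820 mm wide and 950 mm tall; its sill is at z = 1008 mm and its near (−x) edge is 665 mm from the wall's −x end. The opening passes through the full wall thickness.


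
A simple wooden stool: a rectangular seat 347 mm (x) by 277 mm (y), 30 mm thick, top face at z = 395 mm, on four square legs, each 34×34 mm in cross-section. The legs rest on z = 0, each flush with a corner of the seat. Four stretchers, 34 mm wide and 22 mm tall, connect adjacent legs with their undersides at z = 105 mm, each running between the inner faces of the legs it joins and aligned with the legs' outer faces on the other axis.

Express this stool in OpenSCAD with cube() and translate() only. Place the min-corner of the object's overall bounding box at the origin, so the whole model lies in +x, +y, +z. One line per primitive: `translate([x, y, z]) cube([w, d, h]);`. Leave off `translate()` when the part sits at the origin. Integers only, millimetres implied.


translate([0, 0, 365]) cube([347, 277, 30]);
cube([34, 34, 365]);
translate([313, 0, 0]) cube([34, 34, 365]);
translate([0, 243, 0]) cube([34, 34, 365]);
translate([313, 243, 0]) cube([34, 34, 365]);
translate([34, 0, 105]) cube([279, 34, 22]);
translate([34, 243, 105]) cube([279, 34, 22]);
translate([0, 34, 105]) cube([34, 209, 22]);
translate([313, 34, 105]) cube([34, 209, 22]);


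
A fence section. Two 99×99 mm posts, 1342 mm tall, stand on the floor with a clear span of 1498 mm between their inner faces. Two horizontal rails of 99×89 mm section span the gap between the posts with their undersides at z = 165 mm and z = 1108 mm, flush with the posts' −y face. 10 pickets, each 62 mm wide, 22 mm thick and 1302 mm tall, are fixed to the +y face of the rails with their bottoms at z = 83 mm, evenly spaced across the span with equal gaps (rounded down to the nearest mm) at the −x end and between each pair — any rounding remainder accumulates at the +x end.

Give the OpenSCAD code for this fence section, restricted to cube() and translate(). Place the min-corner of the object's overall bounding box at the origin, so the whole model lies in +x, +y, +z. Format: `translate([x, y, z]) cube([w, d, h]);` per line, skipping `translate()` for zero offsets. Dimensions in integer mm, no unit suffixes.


cube([99, 99, 1342]);
translate([1597, 0, 0]) cube([99, 99, 1342]);
translate([99, 0, 165]) cube([1498, 99, 89]);
translate([99, 0, 1108]) cube([1498, 99, 89]);
translate([178, 99, 83]) cube([62, 22, 1302]);
translate([319, 99, 83]) cube([62, 22, 1302]);
translate([460, 99, 83]) cube([62, 22, 1302]);
translate([601, 99, 83]) cube([62, 22, 1302]);
translate([742, 99, 83]) cube([62, 22, 1302]);
translate([883, 99, 83]) cube([62, 22, 1302]);
translate([1024, 99, 83]) cube([62, 22, 1302]);
translate([1165, 99, 83]) cube([62, 22, 1302]);
translate([1306, 99, 83]) cube([62, 22, 1302]);
translate([1447, 99, 83]) cube([62, 22, 1302]);


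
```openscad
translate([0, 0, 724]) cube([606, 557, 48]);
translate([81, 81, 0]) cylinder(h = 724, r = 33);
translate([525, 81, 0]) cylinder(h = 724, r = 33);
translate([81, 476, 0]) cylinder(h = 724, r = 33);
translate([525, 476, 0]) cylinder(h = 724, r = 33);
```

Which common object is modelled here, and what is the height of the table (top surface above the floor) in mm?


A table. The table height is 772 mm.

A 606×557×48 slab sits at z = 724 on four Ø66 mm round legs — a table. The top surface is at 724 + 48 = 772 mm.


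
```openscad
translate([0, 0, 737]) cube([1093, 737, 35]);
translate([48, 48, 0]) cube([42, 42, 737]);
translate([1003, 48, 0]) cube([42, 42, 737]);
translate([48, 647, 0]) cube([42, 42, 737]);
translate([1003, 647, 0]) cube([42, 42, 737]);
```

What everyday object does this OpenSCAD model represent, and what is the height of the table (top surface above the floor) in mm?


A table. The table height is 772 mm.

A 1093×737×35 slab sits at z = 737 on four 42 mm square posts — a table. The top surface is at 737 + 35 = 772 mm.


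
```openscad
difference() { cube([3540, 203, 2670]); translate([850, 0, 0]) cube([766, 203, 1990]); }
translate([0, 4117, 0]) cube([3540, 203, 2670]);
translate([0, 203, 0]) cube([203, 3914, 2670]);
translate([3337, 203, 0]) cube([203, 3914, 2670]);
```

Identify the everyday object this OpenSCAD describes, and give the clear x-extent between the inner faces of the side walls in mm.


A single room. The interior width is 3134 mm.

Four walls enclosing a rectangle with a door in the front wall — a room. Outside width 3540 minus two 203 mm walls gives 3134 mm.


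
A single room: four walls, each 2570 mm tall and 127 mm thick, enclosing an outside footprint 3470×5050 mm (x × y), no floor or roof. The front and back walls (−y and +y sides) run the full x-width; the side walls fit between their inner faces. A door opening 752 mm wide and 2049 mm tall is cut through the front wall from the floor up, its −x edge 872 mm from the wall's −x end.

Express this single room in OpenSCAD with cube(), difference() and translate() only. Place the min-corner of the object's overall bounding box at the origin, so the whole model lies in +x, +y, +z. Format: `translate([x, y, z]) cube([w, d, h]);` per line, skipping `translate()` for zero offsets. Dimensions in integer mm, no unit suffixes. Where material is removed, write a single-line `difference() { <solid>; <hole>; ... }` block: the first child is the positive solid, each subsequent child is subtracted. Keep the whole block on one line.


difference() { cube([3470, 127, 2570]); translate([872, 0, 0]) cube([752, 127, 2049]); }
translate([0, 4923, 0]) cube([3470, 127, 2570]);
translate([0, 127, 0]) cube([127, 4796, 2570]);
translate([3343, 127, 0]) cube([127, 4796, 2570]);


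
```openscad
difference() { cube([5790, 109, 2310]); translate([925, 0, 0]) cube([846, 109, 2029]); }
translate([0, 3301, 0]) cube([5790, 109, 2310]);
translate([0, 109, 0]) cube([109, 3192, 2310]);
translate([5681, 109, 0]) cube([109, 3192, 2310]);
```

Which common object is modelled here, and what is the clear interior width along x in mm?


A single room. The interior width is 5572 mm.

Four walls enclosing a rectangle with a door in the front wall — a room. Outside width 5790 minus two 109 mm walls gives 5572 mm.


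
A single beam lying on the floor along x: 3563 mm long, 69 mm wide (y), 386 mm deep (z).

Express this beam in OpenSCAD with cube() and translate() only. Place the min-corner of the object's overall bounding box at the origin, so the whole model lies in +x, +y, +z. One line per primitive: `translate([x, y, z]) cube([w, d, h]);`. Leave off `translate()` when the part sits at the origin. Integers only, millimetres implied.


cube([3563, 69, 386]);


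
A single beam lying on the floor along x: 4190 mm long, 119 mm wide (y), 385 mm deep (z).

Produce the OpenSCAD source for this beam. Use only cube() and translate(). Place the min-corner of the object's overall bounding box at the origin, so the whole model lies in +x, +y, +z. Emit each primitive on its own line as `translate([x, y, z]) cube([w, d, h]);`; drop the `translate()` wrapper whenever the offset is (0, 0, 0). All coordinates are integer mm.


cube([4190, 119, 385]);


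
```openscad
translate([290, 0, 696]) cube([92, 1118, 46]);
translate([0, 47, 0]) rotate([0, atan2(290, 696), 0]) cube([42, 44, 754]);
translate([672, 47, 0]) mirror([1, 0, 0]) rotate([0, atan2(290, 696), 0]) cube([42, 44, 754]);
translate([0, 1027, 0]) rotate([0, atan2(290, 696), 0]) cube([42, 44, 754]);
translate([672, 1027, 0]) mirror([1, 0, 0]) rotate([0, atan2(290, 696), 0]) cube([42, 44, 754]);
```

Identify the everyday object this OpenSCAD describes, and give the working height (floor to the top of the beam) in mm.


A sawhorse. The overall height is 742 mm.

A beam across two mirrored pairs of raked legs — a sawhorse. The beam's underside is at z = 696 (matching the legs' vertical rise in atan2(290, 696)) and the beam is 46 mm tall, so its top is at 696 + 46 = 742 mm. The raked legs top out at the beam's underside, so that is the highest point.


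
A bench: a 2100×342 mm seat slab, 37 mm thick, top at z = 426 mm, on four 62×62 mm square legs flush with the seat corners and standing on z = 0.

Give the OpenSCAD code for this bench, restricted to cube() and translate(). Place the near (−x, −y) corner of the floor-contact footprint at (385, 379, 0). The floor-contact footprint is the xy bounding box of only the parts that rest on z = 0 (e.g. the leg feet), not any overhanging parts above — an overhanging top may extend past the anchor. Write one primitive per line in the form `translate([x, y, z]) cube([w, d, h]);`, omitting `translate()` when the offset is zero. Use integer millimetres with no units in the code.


translate([385, 379, 389]) cube([2100, 342, 37]);
translate([385, 379, 0]) cube([62, 62, 389]);
translate([385, 659, 0]) cube([62, 62, 389]);
translate([2423, 379, 0]) cube([62, 62, 389]);
translate([2423, 659, 0]) cube([62, 62, 389]);


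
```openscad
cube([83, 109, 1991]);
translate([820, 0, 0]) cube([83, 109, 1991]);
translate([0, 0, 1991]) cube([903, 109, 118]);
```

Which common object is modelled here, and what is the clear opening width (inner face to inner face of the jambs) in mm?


A door frame. The clear opening width is 737 mm.

Two 1991 mm tall posts with a header on top — a door frame. The left jamb is 83 mm wide at x = 0; the right jamb starts at x = 820. The clear opening is 820 − 83 = 737 mm.


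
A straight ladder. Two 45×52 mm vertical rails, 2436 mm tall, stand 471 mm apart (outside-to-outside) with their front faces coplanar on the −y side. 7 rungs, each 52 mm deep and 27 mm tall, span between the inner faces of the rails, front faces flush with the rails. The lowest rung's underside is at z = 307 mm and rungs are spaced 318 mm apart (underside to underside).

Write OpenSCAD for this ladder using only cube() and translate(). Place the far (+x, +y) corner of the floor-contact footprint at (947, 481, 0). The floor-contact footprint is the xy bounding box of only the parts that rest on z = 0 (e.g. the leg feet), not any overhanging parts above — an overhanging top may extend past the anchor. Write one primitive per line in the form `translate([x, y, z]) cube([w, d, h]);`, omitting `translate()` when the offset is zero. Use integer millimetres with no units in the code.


translate([476, 429, 0]) cube([45, 52, 2436]);
translate([902, 429, 0]) cube([45, 52, 2436]);
translate([521, 429, 307]) cube([381, 52, 27]);
translate([521, 429, 625]) cube([381, 52, 27]);
translate([521, 429, 943]) cube([381, 52, 27]);
translate([521, 429, 1261]) cube([381, 52, 27]);
translate([521, 429, 1579]) cube([381, 52, 27]);
translate([521, 429, 1897]) cube([381, 52, 27]);
translate([521, 429, 2215]) cube([381, 52, 27]);


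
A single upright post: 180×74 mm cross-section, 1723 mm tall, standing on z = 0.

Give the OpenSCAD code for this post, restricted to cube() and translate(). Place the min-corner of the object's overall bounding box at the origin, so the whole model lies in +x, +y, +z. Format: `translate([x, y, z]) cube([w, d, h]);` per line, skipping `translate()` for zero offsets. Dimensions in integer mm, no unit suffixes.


cube([180, 74, 1723]);


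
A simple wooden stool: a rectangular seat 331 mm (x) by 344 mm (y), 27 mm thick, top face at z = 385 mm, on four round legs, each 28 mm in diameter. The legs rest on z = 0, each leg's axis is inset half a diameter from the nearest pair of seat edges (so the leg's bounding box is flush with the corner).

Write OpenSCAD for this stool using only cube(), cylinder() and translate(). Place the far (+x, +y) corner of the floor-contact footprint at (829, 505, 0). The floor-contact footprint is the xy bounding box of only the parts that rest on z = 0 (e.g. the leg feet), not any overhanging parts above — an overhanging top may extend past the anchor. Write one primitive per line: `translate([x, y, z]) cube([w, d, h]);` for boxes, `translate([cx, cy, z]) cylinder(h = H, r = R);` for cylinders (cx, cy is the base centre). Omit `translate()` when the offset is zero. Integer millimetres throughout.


translate([498, 161, 358]) cube([331, 344, 27]);
translate([512, 175, 0]) cylinder(h = 358, r = 14);
translate([815, 175, 0]) cylinder(h = 358, r = 14);
translate([512, 491, 0]) cylinder(h = 358, r = 14);
translate([815, 491, 0]) cylinder(h = 358, r = 14);


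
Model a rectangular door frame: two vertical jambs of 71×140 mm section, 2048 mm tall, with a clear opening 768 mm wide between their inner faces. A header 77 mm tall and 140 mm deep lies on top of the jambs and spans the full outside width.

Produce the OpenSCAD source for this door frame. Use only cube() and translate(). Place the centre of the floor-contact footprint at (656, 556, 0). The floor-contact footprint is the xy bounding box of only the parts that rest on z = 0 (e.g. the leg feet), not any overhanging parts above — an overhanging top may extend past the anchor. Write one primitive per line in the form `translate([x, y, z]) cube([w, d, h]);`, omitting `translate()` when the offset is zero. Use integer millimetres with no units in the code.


translate([201, 486, 0]) cube([71, 140, 2048]);
translate([1040, 486, 0]) cube([71, 140, 2048]);
translate([201, 486, 2048]) cube([910, 140, 77]);


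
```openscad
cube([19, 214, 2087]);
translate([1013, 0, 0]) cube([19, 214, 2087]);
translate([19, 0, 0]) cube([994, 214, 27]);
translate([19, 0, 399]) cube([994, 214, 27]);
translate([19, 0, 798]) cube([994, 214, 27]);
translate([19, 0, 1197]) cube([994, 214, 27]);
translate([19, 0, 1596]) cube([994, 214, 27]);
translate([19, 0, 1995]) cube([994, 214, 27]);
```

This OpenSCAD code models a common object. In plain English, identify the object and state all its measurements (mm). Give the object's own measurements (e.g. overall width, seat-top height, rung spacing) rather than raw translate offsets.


An open bookshelf. Two side panels, each 19 mm thick, 214 mm deep and 2087 mm tall, stand 1032 mm apart (outside-to-outside). Between them sit 6 shelves, each 27 mm thick and 214 mm deep, spanning the full gap between the sides. The bottom shelf rests on the floor (its underside at z = 0) and the clear gap between one shelf's top and the next shelf's underside is 372 mm.


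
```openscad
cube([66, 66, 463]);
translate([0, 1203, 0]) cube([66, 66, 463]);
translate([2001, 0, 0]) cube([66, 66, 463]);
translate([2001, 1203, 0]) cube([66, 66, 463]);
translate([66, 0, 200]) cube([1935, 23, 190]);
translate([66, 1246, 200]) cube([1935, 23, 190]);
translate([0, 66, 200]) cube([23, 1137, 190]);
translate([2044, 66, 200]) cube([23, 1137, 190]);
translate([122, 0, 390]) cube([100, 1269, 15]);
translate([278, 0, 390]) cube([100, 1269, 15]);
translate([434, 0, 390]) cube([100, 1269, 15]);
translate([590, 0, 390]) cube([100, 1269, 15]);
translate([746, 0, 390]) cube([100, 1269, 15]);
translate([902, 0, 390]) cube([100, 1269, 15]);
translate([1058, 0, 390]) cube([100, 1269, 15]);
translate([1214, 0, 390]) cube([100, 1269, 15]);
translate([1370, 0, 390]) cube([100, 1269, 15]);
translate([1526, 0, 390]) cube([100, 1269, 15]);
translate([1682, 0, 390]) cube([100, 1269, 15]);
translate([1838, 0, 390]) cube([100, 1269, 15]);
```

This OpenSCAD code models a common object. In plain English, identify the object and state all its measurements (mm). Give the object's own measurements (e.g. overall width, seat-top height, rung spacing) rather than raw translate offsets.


A bed frame 2067 mm long (x) by 1269 mm wide (y). Four 66×66 mm corner posts, 463 mm tall, at the corners of the footprint. Four rails of 23 mm thickness and 190 mm height run between adjacent posts with their undersides at z = 200 mm, their outer faces flush with the outside of the frame (the two x-running rails run between the posts' inner faces; the two y-running rails run between the posts' inner faces). 12 slats, each 100 mm wide (x) and 15 mm thick, lie across the top of the two x-running rails, running the full 1269 mm width of the frame in y; along x they sit between the end posts with a 56 mm gap after the −x posts and between neighbouring slats, leaving 63 mm before the +x posts.


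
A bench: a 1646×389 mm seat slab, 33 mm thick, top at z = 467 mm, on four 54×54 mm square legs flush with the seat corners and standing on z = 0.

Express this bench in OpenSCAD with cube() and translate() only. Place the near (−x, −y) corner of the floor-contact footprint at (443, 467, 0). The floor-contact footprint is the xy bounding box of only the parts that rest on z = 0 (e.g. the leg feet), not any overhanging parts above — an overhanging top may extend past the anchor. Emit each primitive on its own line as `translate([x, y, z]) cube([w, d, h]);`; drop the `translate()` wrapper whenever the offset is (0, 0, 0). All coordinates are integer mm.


translate([443, 467, 434]) cube([1646, 389, 33]);
translate([443, 467, 0]) cube([54, 54, 434]);
translate([443, 802, 0]) cube([54, 54, 434]);
translate([2035, 467, 0]) cube([54, 54, 434]);
translate([2035, 802, 0]) cube([54, 54, 434]);


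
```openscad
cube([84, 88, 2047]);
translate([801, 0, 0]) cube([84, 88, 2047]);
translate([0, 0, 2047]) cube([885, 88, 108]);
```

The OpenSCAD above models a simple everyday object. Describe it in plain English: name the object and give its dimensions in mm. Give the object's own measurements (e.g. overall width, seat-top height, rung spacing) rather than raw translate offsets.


A door frame. The clear opening is 717 mm wide and 2047 mm high. Two 84 mm wide jambs, 88 mm deep, stand either side of the opening from the floor to the top of the opening. A 108 mm thick head sits across the top of both jambs, spanning the full outside width of the frame.


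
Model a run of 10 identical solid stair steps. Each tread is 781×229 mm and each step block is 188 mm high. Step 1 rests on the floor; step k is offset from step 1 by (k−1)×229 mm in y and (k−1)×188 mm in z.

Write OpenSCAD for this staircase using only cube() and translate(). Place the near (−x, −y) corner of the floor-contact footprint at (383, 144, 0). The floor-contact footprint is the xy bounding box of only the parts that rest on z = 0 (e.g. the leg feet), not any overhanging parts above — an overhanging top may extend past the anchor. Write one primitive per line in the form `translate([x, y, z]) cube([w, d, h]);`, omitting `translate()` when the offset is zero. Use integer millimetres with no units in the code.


translate([383, 144, 0]) cube([781, 229, 188]);
translate([383, 373, 188]) cube([781, 229, 188]);
translate([383, 602, 376]) cube([781, 229, 188]);
translate([383, 831, 564]) cube([781, 229, 188]);
translate([383, 1060, 752]) cube([781, 229, 188]);
translate([383, 1289, 940]) cube([781, 229, 188]);
translate([383, 1518, 1128]) cube([781, 229, 188]);
translate([383, 1747, 1316]) cube([781, 229, 188]);
translate([383, 1976, 1504]) cube([781, 229, 188]);
translate([383, 2205, 1692]) cube([781, 229, 188]);


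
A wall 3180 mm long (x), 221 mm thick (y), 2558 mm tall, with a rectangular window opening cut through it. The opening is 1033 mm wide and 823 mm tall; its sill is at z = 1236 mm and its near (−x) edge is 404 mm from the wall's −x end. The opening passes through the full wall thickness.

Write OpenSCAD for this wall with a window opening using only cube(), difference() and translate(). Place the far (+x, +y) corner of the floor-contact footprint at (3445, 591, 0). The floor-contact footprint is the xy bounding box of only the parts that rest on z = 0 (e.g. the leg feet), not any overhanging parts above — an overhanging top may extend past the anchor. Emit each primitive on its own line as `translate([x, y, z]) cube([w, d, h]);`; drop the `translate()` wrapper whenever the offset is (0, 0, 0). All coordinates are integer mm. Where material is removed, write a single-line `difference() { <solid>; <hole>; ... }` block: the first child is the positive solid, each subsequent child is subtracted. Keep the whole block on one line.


difference() { translate([265, 370, 0]) cube([3180, 221, 2558]); translate([669, 370, 1236]) cube([1033, 221, 823]); }


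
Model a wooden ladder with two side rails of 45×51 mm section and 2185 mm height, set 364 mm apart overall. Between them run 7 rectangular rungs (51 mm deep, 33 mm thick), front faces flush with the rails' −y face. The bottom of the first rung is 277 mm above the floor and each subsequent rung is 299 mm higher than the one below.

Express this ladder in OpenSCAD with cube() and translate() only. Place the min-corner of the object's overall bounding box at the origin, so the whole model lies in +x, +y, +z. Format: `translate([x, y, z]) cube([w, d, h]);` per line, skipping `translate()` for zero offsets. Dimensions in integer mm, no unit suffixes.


// rung span = 364 - 2*45 = 274
// rung[k] z = 277 + k*299
cube([45, 51, 2185]);
translate([319, 0, 0]) cube([45, 51, 2185]);
translate([45, 0, 277]) cube([274, 51, 33]);
translate([45, 0, 576]) cube([274, 51, 33]);
translate([45, 0, 875]) cube([274, 51, 33]);
translate([45, 0, 1174]) cube([274, 51, 33]);
translate([45, 0, 1473]) cube([274, 51, 33]);
translate([45, 0, 1772]) cube([274, 51, 33]);
translate([45, 0, 2071]) cube([274, 51, 33]);


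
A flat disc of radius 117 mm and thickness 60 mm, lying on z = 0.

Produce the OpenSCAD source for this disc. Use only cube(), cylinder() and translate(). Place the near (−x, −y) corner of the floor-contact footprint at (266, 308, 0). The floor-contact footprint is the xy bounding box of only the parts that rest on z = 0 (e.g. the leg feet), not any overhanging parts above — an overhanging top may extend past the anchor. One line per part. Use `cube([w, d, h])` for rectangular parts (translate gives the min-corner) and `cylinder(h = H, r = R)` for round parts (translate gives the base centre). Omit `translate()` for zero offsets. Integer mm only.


translate([383, 425, 0]) cylinder(h = 60, r = 117);


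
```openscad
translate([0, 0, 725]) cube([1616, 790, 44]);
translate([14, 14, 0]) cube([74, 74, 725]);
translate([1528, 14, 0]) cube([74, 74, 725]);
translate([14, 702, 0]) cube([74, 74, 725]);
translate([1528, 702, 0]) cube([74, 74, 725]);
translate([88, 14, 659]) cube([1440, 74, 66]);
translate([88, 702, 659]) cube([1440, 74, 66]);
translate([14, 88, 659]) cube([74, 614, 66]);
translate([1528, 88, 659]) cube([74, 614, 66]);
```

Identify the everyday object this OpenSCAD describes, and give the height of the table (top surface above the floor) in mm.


A table. The table height is 769 mm.

A 1616×790×44 slab sits at z = 725 on four 74 mm square posts — a table. The top surface is at 725 + 44 = 769 mm.


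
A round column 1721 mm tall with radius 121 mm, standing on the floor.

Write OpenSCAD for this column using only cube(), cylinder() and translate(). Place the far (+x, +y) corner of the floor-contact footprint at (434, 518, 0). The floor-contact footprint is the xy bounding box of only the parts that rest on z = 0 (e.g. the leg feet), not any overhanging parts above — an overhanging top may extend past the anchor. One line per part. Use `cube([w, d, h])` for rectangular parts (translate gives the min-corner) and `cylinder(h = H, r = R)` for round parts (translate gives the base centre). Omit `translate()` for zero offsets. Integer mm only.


translate([313, 397, 0]) cylinder(h = 1721, r = 121);


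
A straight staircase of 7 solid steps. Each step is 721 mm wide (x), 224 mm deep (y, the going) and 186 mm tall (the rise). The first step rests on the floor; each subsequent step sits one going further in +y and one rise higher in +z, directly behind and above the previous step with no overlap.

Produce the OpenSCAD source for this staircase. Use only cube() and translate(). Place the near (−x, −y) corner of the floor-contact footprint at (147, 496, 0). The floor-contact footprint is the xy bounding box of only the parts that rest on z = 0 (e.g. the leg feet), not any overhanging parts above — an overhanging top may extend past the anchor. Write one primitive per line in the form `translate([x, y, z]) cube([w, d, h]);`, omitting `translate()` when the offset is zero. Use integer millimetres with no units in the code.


translate([147, 496, 0]) cube([721, 224, 186]);
translate([147, 720, 186]) cube([721, 224, 186]);
translate([147, 944, 372]) cube([721, 224, 186]);
translate([147, 1168, 558]) cube([721, 224, 186]);
translate([147, 1392, 744]) cube([721, 224, 186]);
translate([147, 1616, 930]) cube([721, 224, 186]);
translate([147, 1840, 1116]) cube([721, 224, 186]);


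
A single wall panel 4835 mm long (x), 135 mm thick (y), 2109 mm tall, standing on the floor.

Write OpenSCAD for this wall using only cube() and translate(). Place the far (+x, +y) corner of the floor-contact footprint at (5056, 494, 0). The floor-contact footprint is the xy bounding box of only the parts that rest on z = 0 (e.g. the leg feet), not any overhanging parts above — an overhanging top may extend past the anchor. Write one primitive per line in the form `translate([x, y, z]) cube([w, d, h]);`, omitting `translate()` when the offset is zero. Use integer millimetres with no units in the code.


translate([221, 359, 0]) cube([4835, 135, 2109]);


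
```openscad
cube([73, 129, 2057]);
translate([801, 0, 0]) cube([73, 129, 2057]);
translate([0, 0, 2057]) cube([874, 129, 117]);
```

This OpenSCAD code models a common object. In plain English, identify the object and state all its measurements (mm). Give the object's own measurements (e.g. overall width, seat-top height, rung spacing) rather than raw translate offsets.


A door frame. The clear opening is 728 mm wide and 2057 mm high. Two 73 mm wide jambs, 129 mm deep, stand either side of the opening from the floor to the top of the opening. A 117 mm thick head sits across the top of both jambs, spanning the full outside width of the frame.


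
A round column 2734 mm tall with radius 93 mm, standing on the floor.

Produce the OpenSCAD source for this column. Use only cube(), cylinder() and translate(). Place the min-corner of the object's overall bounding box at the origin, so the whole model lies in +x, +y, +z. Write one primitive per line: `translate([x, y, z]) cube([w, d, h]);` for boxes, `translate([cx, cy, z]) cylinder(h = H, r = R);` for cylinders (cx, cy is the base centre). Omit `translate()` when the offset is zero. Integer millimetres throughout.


translate([93, 93, 0]) cylinder(h = 2734, r = 93);


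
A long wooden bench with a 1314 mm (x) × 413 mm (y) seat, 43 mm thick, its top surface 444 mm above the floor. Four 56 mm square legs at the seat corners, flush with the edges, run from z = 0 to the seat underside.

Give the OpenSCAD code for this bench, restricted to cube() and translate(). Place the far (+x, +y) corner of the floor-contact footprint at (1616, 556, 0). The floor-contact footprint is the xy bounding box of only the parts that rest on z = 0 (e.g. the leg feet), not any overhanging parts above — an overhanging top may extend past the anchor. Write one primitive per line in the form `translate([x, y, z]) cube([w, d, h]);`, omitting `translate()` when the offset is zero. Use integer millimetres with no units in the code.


translate([302, 143, 401]) cube([1314, 413, 43]);
translate([302, 143, 0]) cube([56, 56, 401]);
translate([302, 500, 0]) cube([56, 56, 401]);
translate([1560, 143, 0]) cube([56, 56, 401]);
translate([1560, 500, 0]) cube([56, 56, 401]);


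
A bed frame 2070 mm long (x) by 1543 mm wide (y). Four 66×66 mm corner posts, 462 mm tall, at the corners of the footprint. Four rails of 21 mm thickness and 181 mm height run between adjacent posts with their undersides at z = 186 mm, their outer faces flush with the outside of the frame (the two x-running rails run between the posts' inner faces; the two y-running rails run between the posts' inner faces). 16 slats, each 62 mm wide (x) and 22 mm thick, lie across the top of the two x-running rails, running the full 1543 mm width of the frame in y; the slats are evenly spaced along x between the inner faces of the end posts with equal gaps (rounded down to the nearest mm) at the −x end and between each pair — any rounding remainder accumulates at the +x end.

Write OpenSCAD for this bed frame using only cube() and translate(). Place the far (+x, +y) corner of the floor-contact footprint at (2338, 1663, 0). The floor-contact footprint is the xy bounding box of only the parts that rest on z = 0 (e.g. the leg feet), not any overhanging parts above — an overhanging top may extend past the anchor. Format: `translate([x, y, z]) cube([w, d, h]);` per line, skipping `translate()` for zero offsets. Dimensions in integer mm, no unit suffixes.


translate([268, 120, 0]) cube([66, 66, 462]);
translate([268, 1597, 0]) cube([66, 66, 462]);
translate([2272, 120, 0]) cube([66, 66, 462]);
translate([2272, 1597, 0]) cube([66, 66, 462]);
translate([334, 120, 186]) cube([1938, 21, 181]);
translate([334, 1642, 186]) cube([1938, 21, 181]);
translate([268, 186, 186]) cube([21, 1411, 181]);
translate([2317, 186, 186]) cube([21, 1411, 181]);
translate([389, 120, 367]) cube([62, 1543, 22]);
translate([506, 120, 367]) cube([62, 1543, 22]);
translate([623, 120, 367]) cube([62, 1543, 22]);
translate([740, 120, 367]) cube([62, 1543, 22]);
translate([857, 120, 367]) cube([62, 1543, 22]);
translate([974, 120, 367]) cube([62, 1543, 22]);
translate([1091, 120, 367]) cube([62, 1543, 22]);
translate([1208, 120, 367]) cube([62, 1543, 22]);
translate([1325, 120, 367]) cube([62, 1543, 22]);
translate([1442, 120, 367]) cube([62, 1543, 22]);
translate([1559, 120, 367]) cube([62, 1543, 22]);
translate([1676, 120, 367]) cube([62, 1543, 22]);
translate([1793, 120, 367]) cube([62, 1543, 22]);
translate([1910, 120, 367]) cube([62, 1543, 22]);
translate([2027, 120, 367]) cube([62, 1543, 22]);
translate([2144, 120, 367]) cube([62, 1543, 22]);


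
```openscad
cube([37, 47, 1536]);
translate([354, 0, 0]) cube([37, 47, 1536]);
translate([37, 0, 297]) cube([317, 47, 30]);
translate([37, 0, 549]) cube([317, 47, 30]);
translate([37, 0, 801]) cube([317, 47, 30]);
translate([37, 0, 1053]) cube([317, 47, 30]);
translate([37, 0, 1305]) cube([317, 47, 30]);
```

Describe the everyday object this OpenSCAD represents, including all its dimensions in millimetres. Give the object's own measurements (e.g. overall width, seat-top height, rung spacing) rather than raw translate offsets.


A straight ladder. Two 37×47 mm vertical rails, 1536 mm tall, stand 391 mm apart (outside-to-outside) with their front faces coplanar on the −y side. 5 rungs, each 47 mm deep and 30 mm tall, span between the inner faces of the rails, front faces flush with the rails. The lowest rung's underside is at z = 297 mm and rungs are spaced 252 mm apart (underside to underside).


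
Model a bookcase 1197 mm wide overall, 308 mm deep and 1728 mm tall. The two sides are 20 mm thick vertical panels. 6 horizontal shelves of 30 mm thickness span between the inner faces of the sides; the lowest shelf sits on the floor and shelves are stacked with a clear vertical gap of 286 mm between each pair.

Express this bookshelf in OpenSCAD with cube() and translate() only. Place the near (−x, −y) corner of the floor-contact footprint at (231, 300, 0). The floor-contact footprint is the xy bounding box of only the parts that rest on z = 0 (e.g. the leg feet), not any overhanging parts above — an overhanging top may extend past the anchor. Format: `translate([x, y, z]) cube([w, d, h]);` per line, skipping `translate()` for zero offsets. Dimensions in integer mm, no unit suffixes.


translate([231, 300, 0]) cube([20, 308, 1728]);
translate([1408, 300, 0]) cube([20, 308, 1728]);
translate([251, 300, 0]) cube([1157, 308, 30]);
translate([251, 300, 316]) cube([1157, 308, 30]);
translate([251, 300, 632]) cube([1157, 308, 30]);
translate([251, 300, 948]) cube([1157, 308, 30]);
translate([251, 300, 1264]) cube([1157, 308, 30]);
translate([251, 300, 1580]) cube([1157, 308, 30]);


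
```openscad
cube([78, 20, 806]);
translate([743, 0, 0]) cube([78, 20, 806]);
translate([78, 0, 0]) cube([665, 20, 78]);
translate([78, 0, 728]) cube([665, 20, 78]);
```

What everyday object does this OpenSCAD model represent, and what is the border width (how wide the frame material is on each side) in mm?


A picture frame. The border width is 78 mm.

Four thin pieces enclosing a rectangular opening — a picture frame. The two full-height stiles are 806 mm tall; the top rail sits at z = 728 and is 78 mm tall, so the border above the opening is 806 − 728 = 78 mm, matching the stile x-width.


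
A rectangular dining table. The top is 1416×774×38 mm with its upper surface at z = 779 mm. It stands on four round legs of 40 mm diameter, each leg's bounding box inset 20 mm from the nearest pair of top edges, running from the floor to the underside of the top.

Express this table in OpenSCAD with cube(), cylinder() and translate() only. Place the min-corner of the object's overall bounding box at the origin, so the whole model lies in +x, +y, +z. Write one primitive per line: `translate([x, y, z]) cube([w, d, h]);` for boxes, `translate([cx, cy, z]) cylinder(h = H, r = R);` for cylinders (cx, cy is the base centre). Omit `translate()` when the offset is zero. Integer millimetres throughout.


translate([0, 0, 741]) cube([1416, 774, 38]);
translate([40, 40, 0]) cylinder(h = 741, r = 20);
translate([1376, 40, 0]) cylinder(h = 741, r = 20);
translate([40, 734, 0]) cylinder(h = 741, r = 20);
translate([1376, 734, 0]) cylinder(h = 741, r = 20);


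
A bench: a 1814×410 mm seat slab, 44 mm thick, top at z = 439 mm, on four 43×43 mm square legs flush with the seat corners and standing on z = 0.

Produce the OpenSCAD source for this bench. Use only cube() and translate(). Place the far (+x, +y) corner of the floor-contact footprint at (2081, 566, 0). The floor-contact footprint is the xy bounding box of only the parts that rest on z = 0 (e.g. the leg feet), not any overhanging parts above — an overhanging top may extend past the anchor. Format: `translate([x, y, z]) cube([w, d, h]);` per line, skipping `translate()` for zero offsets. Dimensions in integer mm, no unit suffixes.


translate([267, 156, 395]) cube([1814, 410, 44]);
translate([267, 156, 0]) cube([43, 43, 395]);
translate([267, 523, 0]) cube([43, 43, 395]);
translate([2038, 156, 0]) cube([43, 43, 395]);
translate([2038, 523, 0]) cube([43, 43, 395]);
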